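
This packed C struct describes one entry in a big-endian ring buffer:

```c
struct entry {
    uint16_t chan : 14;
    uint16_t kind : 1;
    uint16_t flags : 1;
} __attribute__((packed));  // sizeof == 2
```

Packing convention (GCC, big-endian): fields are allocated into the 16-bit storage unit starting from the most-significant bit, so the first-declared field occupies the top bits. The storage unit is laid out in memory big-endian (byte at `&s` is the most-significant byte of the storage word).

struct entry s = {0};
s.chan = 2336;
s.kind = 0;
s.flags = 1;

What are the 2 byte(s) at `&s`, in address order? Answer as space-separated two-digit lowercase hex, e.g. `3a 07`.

chan:14 = 2336 → 0x920 << 2 → word 0x2480
kind:1 = 0 → 0x0 << 1 → word 0x2480
flags:1 = 1 → 0x1 << 0 → word 0x2481
word = 0x2481 → big-endian bytes:
  [0]=0x24  [1]=0x81

24 81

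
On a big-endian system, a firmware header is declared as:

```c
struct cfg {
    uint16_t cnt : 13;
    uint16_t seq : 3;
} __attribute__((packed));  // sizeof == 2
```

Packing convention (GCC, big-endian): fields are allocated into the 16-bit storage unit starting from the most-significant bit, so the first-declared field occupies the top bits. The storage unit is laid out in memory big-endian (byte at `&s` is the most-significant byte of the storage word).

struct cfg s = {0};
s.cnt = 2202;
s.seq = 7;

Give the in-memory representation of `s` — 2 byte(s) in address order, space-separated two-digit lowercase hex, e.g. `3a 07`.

44 d7

[3+:13] cnt=2202 & 0x1fff = 0x89a; word=0x44d0
[0+:3] seq=7 & 0x7 = 0x7; word=0x44d7
word = 0x44d7 → big-endian bytes:
  [0]=0x44  [1]=0xd7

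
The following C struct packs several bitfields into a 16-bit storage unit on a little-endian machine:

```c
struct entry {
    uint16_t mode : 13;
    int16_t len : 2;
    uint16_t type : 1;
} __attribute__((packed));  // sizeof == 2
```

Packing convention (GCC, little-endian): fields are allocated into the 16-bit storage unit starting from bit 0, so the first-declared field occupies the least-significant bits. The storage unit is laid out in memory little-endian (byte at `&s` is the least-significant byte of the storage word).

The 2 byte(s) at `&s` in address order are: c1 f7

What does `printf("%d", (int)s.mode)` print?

[0]=0xc1 [1]=0xf7 (little-endian) → word 0xf7c1
mode:13 @ bit 0 → (0xf7c1>>0)&0x1fff = 0x17c1  ←
len:2 @ bit 13 → (0xf7c1>>13)&0x3 = 0x3
type:1 @ bit 15 → (0xf7c1>>15)&0x1 = 0x1

6081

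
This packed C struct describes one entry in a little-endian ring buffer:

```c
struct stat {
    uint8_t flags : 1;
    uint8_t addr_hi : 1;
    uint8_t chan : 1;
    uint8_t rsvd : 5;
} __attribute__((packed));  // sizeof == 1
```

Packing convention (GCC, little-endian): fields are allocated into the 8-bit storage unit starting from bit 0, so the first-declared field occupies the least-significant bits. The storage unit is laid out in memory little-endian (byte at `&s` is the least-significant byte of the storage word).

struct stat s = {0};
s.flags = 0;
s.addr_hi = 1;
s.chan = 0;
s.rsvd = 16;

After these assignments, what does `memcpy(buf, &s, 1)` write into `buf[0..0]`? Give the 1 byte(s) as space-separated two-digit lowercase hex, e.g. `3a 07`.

82

flags (1b) val=0 bits=0x0 at bit 0: 0x00
addr_hi (1b) val=1 bits=0x1 at bit 1: 0x02
chan (1b) val=0 bits=0x0 at bit 2: 0x02
rsvd (5b) val=16 bits=0x10 at bit 3: 0x82
word = 0x82 → little-endian bytes:
  [0]=0x82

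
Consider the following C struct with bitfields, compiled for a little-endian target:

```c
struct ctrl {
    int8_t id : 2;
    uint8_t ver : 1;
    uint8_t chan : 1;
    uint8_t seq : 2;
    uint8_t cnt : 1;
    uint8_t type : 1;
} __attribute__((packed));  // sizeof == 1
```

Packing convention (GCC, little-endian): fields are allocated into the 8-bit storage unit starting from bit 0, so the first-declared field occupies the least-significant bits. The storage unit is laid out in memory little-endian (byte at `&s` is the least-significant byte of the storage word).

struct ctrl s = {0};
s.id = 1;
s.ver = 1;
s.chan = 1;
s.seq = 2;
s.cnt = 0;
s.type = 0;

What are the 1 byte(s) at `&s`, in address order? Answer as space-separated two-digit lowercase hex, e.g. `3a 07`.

2d

id:2 = 1 → 0x1 << 0 → word 0x01
ver:1 = 1 → 0x1 << 2 → word 0x05
chan:1 = 1 → 0x1 << 3 → word 0x0d
seq:2 = 2 → 0x2 << 4 → word 0x2d
cnt:1 = 0 → 0x0 << 6 → word 0x2d
type:1 = 0 → 0x0 << 7 → word 0x2d
word = 0x2d → little-endian bytes:
  [0]=0x2d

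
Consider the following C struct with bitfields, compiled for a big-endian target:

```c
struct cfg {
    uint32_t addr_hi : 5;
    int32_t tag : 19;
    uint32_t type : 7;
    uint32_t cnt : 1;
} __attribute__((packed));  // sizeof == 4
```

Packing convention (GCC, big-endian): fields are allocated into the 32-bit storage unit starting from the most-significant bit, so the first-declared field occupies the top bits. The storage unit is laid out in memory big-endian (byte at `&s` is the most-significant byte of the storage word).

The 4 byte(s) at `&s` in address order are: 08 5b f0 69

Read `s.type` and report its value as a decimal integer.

52

[0]=0x08 [1]=0x5b [2]=0xf0 [3]=0x69 (big-endian) → word 0x085bf069
addr_hi:5 @ bit 27 → (0x085bf069>>27)&0x1f = 0x1
tag:19 @ bit 8 → (0x085bf069>>8)&0x7ffff = 0x5bf0
type:7 @ bit 1 → (0x085bf069>>1)&0x7f = 0x34  ←
cnt:1 @ bit 0 → (0x085bf069>>0)&0x1 = 0x1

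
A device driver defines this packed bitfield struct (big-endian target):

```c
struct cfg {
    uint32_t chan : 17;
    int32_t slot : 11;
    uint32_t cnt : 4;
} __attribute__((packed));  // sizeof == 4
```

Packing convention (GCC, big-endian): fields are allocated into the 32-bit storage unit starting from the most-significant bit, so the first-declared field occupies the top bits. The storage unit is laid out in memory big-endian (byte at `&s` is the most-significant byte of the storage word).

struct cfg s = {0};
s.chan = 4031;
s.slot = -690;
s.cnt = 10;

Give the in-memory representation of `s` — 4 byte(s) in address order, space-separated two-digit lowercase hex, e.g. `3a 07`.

chan (17b) val=4031 bits=0xfbf at bit 15: 0x07df8000
slot (11b) val=-690 bits=0x54e at bit 4: 0x07dfd4e0
cnt (4b) val=10 bits=0xa at bit 0: 0x07dfd4ea
word = 0x07dfd4ea → big-endian bytes:
  [0]=0x07  [1]=0xdf  [2]=0xd4  [3]=0xea

07 df d4 ea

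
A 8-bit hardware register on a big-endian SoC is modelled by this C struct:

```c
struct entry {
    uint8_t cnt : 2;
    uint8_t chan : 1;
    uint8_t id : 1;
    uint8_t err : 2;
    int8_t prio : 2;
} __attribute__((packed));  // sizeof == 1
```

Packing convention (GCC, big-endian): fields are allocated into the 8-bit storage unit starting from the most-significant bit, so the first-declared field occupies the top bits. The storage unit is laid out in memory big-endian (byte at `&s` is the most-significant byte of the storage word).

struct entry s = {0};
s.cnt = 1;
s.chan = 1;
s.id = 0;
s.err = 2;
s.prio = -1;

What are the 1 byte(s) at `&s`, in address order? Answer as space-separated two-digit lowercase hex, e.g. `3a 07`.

[6+:2] cnt=1 & 0x3 = 0x1; word=0x40
[5+:1] chan=1 & 0x1 = 0x1; word=0x60
[4+:1] id=0 & 0x1 = 0x0; word=0x60
[2+:2] err=2 & 0x3 = 0x2; word=0x68
[0+:2] prio=-1 & 0x3 = 0x3; word=0x6b
word = 0x6b → big-endian bytes:
  [0]=0x6b

6b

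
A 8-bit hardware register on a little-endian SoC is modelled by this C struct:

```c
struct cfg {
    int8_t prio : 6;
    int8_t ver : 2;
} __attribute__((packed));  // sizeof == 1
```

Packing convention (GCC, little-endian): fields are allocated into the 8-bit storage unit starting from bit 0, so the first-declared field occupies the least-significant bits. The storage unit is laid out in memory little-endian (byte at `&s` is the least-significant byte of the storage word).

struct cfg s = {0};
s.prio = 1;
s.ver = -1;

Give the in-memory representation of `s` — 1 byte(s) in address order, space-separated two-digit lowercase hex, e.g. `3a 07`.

prio:6 = 1 → 0x1 << 0 → word 0x01
ver:2 = -1 → 0x3 << 6 → word 0xc1
word = 0xc1 → little-endian bytes:
  [0]=0xc1

c1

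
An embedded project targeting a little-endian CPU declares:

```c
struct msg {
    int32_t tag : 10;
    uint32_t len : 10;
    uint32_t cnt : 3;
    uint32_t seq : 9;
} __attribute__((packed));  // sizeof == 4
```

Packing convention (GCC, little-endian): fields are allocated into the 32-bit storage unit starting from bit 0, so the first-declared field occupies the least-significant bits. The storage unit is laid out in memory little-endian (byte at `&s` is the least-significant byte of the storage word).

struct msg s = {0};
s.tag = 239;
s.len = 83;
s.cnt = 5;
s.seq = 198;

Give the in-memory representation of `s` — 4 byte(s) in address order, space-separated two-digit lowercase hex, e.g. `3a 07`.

tag (10b) val=239 bits=0xef at bit 0: 0x000000ef
len (10b) val=83 bits=0x53 at bit 10: 0x00014cef
cnt (3b) val=5 bits=0x5 at bit 20: 0x00514cef
seq (9b) val=198 bits=0xc6 at bit 23: 0x63514cef
word = 0x63514cef → little-endian bytes:
  [0]=0xef  [1]=0x4c  [2]=0x51  [3]=0x63

ef 4c 51 63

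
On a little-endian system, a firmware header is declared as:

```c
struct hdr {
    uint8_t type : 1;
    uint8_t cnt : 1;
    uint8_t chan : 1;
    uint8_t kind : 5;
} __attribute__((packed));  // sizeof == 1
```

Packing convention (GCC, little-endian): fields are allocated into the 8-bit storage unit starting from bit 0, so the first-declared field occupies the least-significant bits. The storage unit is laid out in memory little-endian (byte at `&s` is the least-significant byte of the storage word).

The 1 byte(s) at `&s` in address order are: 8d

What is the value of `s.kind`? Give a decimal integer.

17

[0]=0x8d (little-endian) → word 0x8d
type [0+:1] = (word>>0) & 0x1 = 1
cnt [1+:1] = (word>>1) & 0x1 = 0
chan [2+:1] = (word>>2) & 0x1 = 1
kind [3+:5] = (word>>3) & 0x1f = 17  ←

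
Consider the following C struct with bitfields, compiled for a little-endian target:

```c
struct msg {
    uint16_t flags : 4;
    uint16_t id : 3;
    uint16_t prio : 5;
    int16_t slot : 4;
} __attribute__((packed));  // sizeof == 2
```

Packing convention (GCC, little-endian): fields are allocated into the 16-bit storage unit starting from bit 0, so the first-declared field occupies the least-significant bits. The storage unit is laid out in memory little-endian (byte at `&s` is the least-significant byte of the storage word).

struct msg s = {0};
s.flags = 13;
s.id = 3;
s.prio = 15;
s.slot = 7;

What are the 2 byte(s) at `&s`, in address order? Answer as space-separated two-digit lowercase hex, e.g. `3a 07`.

flags (4b) val=13 bits=0xd at bit 0: 0x000d
id (3b) val=3 bits=0x3 at bit 4: 0x003d
prio (5b) val=15 bits=0xf at bit 7: 0x07bd
slot (4b) val=7 bits=0x7 at bit 12: 0x77bd
word = 0x77bd → little-endian bytes:
  [0]=0xbd  [1]=0x77

bd 77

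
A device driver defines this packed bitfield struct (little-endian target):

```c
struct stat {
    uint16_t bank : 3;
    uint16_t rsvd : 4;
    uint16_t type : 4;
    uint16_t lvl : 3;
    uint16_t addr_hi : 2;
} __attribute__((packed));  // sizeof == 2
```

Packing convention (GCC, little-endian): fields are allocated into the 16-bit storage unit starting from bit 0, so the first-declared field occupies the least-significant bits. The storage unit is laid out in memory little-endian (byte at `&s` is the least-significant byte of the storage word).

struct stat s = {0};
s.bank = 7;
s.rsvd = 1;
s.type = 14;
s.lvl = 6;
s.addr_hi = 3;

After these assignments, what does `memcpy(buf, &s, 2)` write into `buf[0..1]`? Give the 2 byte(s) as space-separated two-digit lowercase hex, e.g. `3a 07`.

0f f7

bank (3b) val=7 bits=0x7 at bit 0: 0x0007
rsvd (4b) val=1 bits=0x1 at bit 3: 0x000f
type (4b) val=14 bits=0xe at bit 7: 0x070f
lvl (3b) val=6 bits=0x6 at bit 11: 0x370f
addr_hi (2b) val=3 bits=0x3 at bit 14: 0xf70f
word = 0xf70f → little-endian bytes:
  [0]=0x0f  [1]=0xf7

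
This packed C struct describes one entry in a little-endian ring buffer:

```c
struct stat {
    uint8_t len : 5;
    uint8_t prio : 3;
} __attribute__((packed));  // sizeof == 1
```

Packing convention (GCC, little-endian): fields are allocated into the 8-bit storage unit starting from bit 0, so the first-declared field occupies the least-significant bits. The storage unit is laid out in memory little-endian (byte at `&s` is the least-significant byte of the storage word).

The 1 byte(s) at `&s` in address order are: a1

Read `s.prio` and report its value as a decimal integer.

[0]=0xa1 (little-endian) → word 0xa1
len:5 @ bit 0 → (0xa1>>0)&0x1f = 0x1
prio:3 @ bit 5 → (0xa1>>5)&0x7 = 0x5  ←

5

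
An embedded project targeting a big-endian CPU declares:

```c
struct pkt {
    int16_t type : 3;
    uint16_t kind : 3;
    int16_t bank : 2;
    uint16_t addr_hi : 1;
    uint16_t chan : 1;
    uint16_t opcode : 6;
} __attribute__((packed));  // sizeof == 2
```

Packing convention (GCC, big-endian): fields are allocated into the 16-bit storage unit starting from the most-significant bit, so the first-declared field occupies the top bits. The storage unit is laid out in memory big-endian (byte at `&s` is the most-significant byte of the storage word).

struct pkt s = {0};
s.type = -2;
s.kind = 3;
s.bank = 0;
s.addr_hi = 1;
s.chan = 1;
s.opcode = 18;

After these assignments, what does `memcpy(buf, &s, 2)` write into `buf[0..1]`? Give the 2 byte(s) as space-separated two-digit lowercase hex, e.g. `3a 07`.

cc d2

type (3b) val=-2 bits=0x6 at bit 13: 0xc000
kind (3b) val=3 bits=0x3 at bit 10: 0xcc00
bank (2b) val=0 bits=0x0 at bit 8: 0xcc00
addr_hi (1b) val=1 bits=0x1 at bit 7: 0xcc80
chan (1b) val=1 bits=0x1 at bit 6: 0xccc0
opcode (6b) val=18 bits=0x12 at bit 0: 0xccd2
word = 0xccd2 → big-endian bytes:
  [0]=0xcc  [1]=0xd2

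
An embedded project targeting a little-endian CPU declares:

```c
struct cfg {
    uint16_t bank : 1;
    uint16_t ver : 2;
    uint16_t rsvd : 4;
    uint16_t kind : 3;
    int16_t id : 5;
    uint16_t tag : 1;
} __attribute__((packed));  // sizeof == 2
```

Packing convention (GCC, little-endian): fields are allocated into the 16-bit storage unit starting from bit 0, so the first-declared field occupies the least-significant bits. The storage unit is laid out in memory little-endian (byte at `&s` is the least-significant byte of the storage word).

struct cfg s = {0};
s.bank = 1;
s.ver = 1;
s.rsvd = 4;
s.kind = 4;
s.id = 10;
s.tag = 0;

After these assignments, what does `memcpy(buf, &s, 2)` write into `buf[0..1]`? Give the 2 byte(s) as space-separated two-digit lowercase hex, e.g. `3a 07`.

23 2a

[0+:1] bank=1 & 0x1 = 0x1; word=0x0001
[1+:2] ver=1 & 0x3 = 0x1; word=0x0003
[3+:4] rsvd=4 & 0xf = 0x4; word=0x0023
[7+:3] kind=4 & 0x7 = 0x4; word=0x0223
[10+:5] id=10 & 0x1f = 0xa; word=0x2a23
[15+:1] tag=0 & 0x1 = 0x0; word=0x2a23
word = 0x2a23 → little-endian bytes:
  [0]=0x23  [1]=0x2a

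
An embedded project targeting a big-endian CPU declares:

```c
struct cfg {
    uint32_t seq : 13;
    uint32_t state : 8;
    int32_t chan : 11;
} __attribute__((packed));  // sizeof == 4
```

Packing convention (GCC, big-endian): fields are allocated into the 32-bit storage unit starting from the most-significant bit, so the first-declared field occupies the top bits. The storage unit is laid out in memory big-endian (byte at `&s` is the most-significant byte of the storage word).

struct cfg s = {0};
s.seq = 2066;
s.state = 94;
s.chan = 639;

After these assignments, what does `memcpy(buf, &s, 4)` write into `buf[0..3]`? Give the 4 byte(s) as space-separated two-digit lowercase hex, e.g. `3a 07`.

seq (13b) val=2066 bits=0x812 at bit 19: 0x40900000
state (8b) val=94 bits=0x5e at bit 11: 0x4092f000
chan (11b) val=639 bits=0x27f at bit 0: 0x4092f27f
word = 0x4092f27f → big-endian bytes:
  [0]=0x40  [1]=0x92  [2]=0xf2  [3]=0x7f

40 92 f2 7f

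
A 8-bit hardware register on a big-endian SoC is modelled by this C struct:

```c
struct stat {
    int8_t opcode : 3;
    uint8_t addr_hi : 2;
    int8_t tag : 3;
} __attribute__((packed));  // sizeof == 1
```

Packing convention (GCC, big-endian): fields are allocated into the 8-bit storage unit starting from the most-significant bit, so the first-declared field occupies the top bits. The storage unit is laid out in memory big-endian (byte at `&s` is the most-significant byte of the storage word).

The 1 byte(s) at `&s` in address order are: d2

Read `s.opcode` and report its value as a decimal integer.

[0]=0xd2 (big-endian) → word 0xd2
opcode:3 @ bit 5 → (0xd2>>5)&0x7 = 0x6  ←
addr_hi:2 @ bit 3 → (0xd2>>3)&0x3 = 0x2
tag:3 @ bit 0 → (0xd2>>0)&0x7 = 0x2
opcode signed 3b, MSB=1: 6 - 8 = -2

-2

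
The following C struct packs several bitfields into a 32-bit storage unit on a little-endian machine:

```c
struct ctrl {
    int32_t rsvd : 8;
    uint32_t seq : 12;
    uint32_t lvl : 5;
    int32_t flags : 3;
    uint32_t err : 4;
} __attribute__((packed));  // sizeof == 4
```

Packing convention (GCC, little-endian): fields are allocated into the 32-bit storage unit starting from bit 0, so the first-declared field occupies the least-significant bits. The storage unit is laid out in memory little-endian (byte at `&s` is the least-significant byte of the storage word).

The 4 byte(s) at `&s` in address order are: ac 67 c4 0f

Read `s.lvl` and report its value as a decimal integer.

28

[0]=0xac [1]=0x67 [2]=0xc4 [3]=0x0f (little-endian) → word 0x0fc467ac
rsvd:8 @ bit 0 → (0x0fc467ac>>0)&0xff = 0xac
seq:12 @ bit 8 → (0x0fc467ac>>8)&0xfff = 0x467
lvl:5 @ bit 20 → (0x0fc467ac>>20)&0x1f = 0x1c  ←
flags:3 @ bit 25 → (0x0fc467ac>>25)&0x7 = 0x7
err:4 @ bit 28 → (0x0fc467ac>>28)&0xf = 0x0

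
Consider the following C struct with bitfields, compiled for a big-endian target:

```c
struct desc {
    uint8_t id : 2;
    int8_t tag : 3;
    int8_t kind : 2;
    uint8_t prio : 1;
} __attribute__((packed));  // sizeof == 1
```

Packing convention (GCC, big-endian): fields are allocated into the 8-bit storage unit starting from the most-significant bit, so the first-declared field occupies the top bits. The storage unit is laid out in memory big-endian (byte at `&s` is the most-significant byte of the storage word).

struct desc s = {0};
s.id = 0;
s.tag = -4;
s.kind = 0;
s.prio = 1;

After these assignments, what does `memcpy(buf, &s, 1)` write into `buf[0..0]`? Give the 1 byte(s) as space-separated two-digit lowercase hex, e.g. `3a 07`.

21

[6+:2] id=0 & 0x3 = 0x0; word=0x00
[3+:3] tag=-4 & 0x7 = 0x4; word=0x20
[1+:2] kind=0 & 0x3 = 0x0; word=0x20
[0+:1] prio=1 & 0x1 = 0x1; word=0x21
word = 0x21 → big-endian bytes:
  [0]=0x21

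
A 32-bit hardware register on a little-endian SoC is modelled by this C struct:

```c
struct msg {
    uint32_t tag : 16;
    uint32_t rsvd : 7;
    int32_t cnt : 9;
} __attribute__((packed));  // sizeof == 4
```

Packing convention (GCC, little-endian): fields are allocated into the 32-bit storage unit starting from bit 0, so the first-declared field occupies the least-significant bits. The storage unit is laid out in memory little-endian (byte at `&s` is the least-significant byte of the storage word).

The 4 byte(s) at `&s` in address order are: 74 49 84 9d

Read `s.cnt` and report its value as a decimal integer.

-197

[0]=0x74 [1]=0x49 [2]=0x84 [3]=0x9d (little-endian) → word 0x9d844974
tag [0+:16] = (word>>0) & 0xffff = 18804
rsvd [16+:7] = (word>>16) & 0x7f = 4
cnt [23+:9] = (word>>23) & 0x1ff = 315  ←
cnt signed 9b, MSB=1: 315 - 512 = -197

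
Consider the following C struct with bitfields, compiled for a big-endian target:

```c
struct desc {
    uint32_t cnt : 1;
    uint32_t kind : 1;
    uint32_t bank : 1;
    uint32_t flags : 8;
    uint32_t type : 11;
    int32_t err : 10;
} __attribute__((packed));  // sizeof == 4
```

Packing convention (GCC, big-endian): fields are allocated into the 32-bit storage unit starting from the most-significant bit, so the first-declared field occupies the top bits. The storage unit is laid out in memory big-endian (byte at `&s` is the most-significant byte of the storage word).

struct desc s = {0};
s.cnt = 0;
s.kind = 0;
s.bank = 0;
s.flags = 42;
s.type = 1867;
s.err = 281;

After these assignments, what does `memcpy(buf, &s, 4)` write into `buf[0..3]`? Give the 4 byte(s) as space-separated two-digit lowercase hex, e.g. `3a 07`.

05 5d 2d 19

[31+:1] cnt=0 & 0x1 = 0x0; word=0x00000000
[30+:1] kind=0 & 0x1 = 0x0; word=0x00000000
[29+:1] bank=0 & 0x1 = 0x0; word=0x00000000
[21+:8] flags=42 & 0xff = 0x2a; word=0x05400000
[10+:11] type=1867 & 0x7ff = 0x74b; word=0x055d2c00
[0+:10] err=281 & 0x3ff = 0x119; word=0x055d2d19
word = 0x055d2d19 → big-endian bytes:
  [0]=0x05  [1]=0x5d  [2]=0x2d  [3]=0x19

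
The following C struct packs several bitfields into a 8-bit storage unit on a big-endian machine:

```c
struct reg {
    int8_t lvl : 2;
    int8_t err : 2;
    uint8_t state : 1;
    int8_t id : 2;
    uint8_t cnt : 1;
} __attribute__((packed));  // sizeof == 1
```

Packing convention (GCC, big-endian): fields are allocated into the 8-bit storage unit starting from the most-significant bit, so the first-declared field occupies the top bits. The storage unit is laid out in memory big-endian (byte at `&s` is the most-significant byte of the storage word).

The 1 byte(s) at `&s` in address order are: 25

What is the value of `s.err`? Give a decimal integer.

-2

[0]=0x25 (big-endian) → word 0x25
lvl:2 @ bit 6 → (0x25>>6)&0x3 = 0x0
err:2 @ bit 4 → (0x25>>4)&0x3 = 0x2  ←
state:1 @ bit 3 → (0x25>>3)&0x1 = 0x0
id:2 @ bit 1 → (0x25>>1)&0x3 = 0x2
cnt:1 @ bit 0 → (0x25>>0)&0x1 = 0x1
err signed 2b, MSB=1: 2 - 4 = -2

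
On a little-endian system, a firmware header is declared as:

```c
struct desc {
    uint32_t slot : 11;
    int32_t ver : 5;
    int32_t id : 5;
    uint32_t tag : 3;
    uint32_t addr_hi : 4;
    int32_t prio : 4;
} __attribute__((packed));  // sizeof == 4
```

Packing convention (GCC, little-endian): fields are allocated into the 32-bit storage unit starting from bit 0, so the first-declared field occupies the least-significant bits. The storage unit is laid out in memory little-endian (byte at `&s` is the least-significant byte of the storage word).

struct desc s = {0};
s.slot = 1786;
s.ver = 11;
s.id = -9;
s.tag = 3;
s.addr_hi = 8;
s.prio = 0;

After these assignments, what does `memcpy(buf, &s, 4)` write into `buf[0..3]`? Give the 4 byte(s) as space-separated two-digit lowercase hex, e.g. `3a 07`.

fa 5e 77 08

slot:11 = 1786 → 0x6fa << 0 → word 0x000006fa
ver:5 = 11 → 0xb << 11 → word 0x00005efa
id:5 = -9 → 0x17 << 16 → word 0x00175efa
tag:3 = 3 → 0x3 << 21 → word 0x00775efa
addr_hi:4 = 8 → 0x8 << 24 → word 0x08775efa
prio:4 = 0 → 0x0 << 28 → word 0x08775efa
word = 0x08775efa → little-endian bytes:
  [0]=0xfa  [1]=0x5e  [2]=0x77  [3]=0x08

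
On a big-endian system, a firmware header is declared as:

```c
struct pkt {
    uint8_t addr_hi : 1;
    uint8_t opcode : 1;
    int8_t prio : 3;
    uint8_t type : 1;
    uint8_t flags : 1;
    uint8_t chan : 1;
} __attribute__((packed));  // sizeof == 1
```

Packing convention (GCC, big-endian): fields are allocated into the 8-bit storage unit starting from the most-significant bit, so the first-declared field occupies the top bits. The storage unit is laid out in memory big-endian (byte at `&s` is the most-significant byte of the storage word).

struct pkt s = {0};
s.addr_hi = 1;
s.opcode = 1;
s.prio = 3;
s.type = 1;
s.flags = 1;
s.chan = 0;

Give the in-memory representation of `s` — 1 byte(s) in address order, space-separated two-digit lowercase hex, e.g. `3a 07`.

addr_hi (1b) val=1 bits=0x1 at bit 7: 0x80
opcode (1b) val=1 bits=0x1 at bit 6: 0xc0
prio (3b) val=3 bits=0x3 at bit 3: 0xd8
type (1b) val=1 bits=0x1 at bit 2: 0xdc
flags (1b) val=1 bits=0x1 at bit 1: 0xde
chan (1b) val=0 bits=0x0 at bit 0: 0xde
word = 0xde → big-endian bytes:
  [0]=0xde

de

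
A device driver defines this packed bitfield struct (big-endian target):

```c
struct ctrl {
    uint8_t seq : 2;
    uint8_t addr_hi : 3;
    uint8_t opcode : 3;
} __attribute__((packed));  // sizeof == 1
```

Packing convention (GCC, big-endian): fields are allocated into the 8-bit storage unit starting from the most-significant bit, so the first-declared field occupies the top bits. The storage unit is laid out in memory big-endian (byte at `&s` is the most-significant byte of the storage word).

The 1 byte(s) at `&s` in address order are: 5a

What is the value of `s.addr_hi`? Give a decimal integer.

3

[0]=0x5a (big-endian) → word 0x5a
seq:2 @ bit 6 → (0x5a>>6)&0x3 = 0x1
addr_hi:3 @ bit 3 → (0x5a>>3)&0x7 = 0x3  ←
opcode:3 @ bit 0 → (0x5a>>0)&0x7 = 0x2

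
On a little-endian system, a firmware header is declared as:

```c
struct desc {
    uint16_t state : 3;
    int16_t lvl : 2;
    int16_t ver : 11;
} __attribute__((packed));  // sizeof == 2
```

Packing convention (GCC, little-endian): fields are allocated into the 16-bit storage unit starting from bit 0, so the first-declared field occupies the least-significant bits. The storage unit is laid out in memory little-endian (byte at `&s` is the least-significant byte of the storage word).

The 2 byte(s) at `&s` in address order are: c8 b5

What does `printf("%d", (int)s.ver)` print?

-594

[0]=0xc8 [1]=0xb5 (little-endian) → word 0xb5c8
state [0+:3] = (word>>0) & 0x7 = 0
lvl [3+:2] = (word>>3) & 0x3 = 1
ver [5+:11] = (word>>5) & 0x7ff = 1454  ←
ver signed 11b, MSB=1: 1454 - 2048 = -594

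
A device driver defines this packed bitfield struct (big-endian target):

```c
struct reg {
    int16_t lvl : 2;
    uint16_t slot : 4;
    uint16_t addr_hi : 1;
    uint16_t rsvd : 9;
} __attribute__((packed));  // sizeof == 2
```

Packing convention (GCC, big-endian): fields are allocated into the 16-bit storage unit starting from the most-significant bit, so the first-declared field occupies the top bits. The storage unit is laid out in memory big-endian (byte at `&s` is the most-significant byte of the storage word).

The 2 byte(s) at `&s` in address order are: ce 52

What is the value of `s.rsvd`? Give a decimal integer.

[0]=0xce [1]=0x52 (big-endian) → word 0xce52
lvl [14+:2] = (word>>14) & 0x3 = 3
slot [10+:4] = (word>>10) & 0xf = 3
addr_hi [9+:1] = (word>>9) & 0x1 = 1
rsvd [0+:9] = (word>>0) & 0x1ff = 82  ←

82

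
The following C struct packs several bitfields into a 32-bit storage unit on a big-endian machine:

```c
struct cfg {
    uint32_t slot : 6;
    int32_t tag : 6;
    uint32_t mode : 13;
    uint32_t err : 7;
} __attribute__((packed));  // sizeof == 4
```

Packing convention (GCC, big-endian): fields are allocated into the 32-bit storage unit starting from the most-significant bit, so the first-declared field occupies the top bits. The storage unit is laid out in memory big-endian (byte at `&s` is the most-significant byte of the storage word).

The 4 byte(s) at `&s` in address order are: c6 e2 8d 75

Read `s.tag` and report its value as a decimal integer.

-18

[0]=0xc6 [1]=0xe2 [2]=0x8d [3]=0x75 (big-endian) → word 0xc6e28d75
slot [26+:6] = (word>>26) & 0x3f = 49
tag [20+:6] = (word>>20) & 0x3f = 46  ←
mode [7+:13] = (word>>7) & 0x1fff = 1306
err [0+:7] = (word>>0) & 0x7f = 117
tag signed 6b, MSB=1: 46 - 64 = -18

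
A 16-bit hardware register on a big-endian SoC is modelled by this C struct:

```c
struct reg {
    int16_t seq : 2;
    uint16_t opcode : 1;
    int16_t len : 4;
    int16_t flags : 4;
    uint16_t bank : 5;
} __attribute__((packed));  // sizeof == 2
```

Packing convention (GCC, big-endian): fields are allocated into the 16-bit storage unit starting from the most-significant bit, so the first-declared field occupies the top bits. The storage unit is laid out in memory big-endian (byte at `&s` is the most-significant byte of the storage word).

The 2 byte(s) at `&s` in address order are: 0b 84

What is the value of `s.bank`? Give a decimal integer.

[0]=0x0b [1]=0x84 (big-endian) → word 0x0b84
seq [14+:2] = (word>>14) & 0x3 = 0
opcode [13+:1] = (word>>13) & 0x1 = 0
len [9+:4] = (word>>9) & 0xf = 5
flags [5+:4] = (word>>5) & 0xf = 12
bank [0+:5] = (word>>0) & 0x1f = 4  ←

4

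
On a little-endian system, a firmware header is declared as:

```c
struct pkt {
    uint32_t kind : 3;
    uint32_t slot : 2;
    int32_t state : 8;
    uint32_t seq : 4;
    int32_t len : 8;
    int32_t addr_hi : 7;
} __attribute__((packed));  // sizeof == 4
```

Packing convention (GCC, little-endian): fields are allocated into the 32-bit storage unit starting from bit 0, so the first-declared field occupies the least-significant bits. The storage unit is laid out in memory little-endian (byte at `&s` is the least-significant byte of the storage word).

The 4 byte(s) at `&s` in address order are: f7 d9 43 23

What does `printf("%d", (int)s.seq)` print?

14

[0]=0xf7 [1]=0xd9 [2]=0x43 [3]=0x23 (little-endian) → word 0x2343d9f7
kind [0+:3] = (word>>0) & 0x7 = 7
slot [3+:2] = (word>>3) & 0x3 = 2
state [5+:8] = (word>>5) & 0xff = 207
seq [13+:4] = (word>>13) & 0xf = 14  ←
len [17+:8] = (word>>17) & 0xff = 161
addr_hi [25+:7] = (word>>25) & 0x7f = 17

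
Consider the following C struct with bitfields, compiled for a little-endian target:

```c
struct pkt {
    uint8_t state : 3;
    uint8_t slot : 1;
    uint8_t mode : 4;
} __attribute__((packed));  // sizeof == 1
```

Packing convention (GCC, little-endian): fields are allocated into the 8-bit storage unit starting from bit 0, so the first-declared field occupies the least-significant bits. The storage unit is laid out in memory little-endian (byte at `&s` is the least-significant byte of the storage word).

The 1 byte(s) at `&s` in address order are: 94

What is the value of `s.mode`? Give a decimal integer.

9

[0]=0x94 (little-endian) → word 0x94
state:3 @ bit 0 → (0x94>>0)&0x7 = 0x4
slot:1 @ bit 3 → (0x94>>3)&0x1 = 0x0
mode:4 @ bit 4 → (0x94>>4)&0xf = 0x9  ←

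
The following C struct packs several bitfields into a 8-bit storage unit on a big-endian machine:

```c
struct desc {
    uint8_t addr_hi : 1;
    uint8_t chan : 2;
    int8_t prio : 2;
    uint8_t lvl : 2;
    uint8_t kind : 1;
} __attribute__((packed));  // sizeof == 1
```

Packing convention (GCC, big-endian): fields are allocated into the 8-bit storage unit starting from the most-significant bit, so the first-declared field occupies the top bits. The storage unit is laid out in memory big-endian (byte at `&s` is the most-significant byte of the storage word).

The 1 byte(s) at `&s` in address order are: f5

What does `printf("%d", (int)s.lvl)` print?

2

[0]=0xf5 (big-endian) → word 0xf5
addr_hi:1 @ bit 7 → (0xf5>>7)&0x1 = 0x1
chan:2 @ bit 5 → (0xf5>>5)&0x3 = 0x3
prio:2 @ bit 3 → (0xf5>>3)&0x3 = 0x2
lvl:2 @ bit 1 → (0xf5>>1)&0x3 = 0x2  ←
kind:1 @ bit 0 → (0xf5>>0)&0x1 = 0x1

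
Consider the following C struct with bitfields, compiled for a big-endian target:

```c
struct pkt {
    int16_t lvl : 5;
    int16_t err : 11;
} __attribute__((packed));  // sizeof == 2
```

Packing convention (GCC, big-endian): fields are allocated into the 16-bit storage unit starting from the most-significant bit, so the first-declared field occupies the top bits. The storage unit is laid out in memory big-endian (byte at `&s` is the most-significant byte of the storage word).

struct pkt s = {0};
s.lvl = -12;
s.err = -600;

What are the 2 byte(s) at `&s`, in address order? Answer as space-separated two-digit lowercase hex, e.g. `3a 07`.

a5 a8

[11+:5] lvl=-12 & 0x1f = 0x14; word=0xa000
[0+:11] err=-600 & 0x7ff = 0x5a8; word=0xa5a8
word = 0xa5a8 → big-endian bytes:
  [0]=0xa5  [1]=0xa8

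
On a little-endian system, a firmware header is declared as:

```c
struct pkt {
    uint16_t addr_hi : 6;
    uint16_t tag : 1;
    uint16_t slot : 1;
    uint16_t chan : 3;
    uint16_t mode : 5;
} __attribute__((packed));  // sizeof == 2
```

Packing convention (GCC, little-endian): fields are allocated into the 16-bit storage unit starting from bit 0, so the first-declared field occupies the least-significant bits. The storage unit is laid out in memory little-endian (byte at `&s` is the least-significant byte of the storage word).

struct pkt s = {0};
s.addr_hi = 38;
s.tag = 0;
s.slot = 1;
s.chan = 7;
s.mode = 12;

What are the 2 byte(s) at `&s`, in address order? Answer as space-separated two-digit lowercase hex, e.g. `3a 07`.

a6 67

addr_hi (6b) val=38 bits=0x26 at bit 0: 0x0026
tag (1b) val=0 bits=0x0 at bit 6: 0x0026
slot (1b) val=1 bits=0x1 at bit 7: 0x00a6
chan (3b) val=7 bits=0x7 at bit 8: 0x07a6
mode (5b) val=12 bits=0xc at bit 11: 0x67a6
word = 0x67a6 → little-endian bytes:
  [0]=0xa6  [1]=0x67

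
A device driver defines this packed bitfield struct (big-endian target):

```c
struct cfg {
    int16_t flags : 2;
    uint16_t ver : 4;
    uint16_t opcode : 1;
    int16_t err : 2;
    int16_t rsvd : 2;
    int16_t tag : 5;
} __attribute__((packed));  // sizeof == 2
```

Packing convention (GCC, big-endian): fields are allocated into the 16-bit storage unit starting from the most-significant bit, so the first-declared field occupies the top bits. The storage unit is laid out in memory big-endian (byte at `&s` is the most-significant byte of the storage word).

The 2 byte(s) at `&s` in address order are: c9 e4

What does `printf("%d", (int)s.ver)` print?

2

[0]=0xc9 [1]=0xe4 (big-endian) → word 0xc9e4
flags [14+:2] = (word>>14) & 0x3 = 3
ver [10+:4] = (word>>10) & 0xf = 2  ←
opcode [9+:1] = (word>>9) & 0x1 = 0
err [7+:2] = (word>>7) & 0x3 = 3
rsvd [5+:2] = (word>>5) & 0x3 = 3
tag [0+:5] = (word>>0) & 0x1f = 4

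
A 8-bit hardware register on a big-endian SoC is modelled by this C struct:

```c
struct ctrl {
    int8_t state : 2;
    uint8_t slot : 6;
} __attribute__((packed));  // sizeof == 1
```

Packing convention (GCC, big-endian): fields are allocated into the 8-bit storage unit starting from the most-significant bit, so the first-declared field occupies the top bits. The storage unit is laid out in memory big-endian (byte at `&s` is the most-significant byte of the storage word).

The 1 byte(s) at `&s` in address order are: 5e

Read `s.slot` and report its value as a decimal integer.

30

[0]=0x5e (big-endian) → word 0x5e
state [6+:2] = (word>>6) & 0x3 = 1
slot [0+:6] = (word>>0) & 0x3f = 30  ←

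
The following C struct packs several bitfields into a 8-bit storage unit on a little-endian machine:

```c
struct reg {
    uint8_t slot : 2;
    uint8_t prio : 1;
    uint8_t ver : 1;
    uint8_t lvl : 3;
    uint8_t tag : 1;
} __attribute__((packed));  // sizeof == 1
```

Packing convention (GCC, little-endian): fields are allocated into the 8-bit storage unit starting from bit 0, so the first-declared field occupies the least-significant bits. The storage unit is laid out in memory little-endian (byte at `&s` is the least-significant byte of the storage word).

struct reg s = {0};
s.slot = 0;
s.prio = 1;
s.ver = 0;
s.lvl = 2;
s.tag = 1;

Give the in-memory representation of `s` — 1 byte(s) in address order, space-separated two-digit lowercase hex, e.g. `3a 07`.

a4

slot (2b) val=0 bits=0x0 at bit 0: 0x00
prio (1b) val=1 bits=0x1 at bit 2: 0x04
ver (1b) val=0 bits=0x0 at bit 3: 0x04
lvl (3b) val=2 bits=0x2 at bit 4: 0x24
tag (1b) val=1 bits=0x1 at bit 7: 0xa4
word = 0xa4 → little-endian bytes:
  [0]=0xa4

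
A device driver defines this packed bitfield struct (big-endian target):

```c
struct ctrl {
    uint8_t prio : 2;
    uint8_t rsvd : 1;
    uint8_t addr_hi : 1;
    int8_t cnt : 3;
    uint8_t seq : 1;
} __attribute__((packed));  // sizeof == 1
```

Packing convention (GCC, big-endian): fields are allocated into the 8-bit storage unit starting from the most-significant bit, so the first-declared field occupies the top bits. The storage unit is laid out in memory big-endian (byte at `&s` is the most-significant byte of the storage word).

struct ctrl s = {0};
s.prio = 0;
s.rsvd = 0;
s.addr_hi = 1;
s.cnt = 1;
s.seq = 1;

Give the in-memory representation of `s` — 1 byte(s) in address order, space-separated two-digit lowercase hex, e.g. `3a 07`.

prio (2b) val=0 bits=0x0 at bit 6: 0x00
rsvd (1b) val=0 bits=0x0 at bit 5: 0x00
addr_hi (1b) val=1 bits=0x1 at bit 4: 0x10
cnt (3b) val=1 bits=0x1 at bit 1: 0x12
seq (1b) val=1 bits=0x1 at bit 0: 0x13
word = 0x13 → big-endian bytes:
  [0]=0x13

13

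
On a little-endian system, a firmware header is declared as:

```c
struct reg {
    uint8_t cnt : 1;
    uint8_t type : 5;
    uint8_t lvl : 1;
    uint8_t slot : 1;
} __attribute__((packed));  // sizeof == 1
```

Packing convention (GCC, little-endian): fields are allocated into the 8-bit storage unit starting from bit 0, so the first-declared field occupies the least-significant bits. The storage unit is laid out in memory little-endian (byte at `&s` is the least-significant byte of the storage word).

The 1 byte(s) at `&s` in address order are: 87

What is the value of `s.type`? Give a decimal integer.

[0]=0x87 (little-endian) → word 0x87
cnt [0+:1] = (word>>0) & 0x1 = 1
type [1+:5] = (word>>1) & 0x1f = 3  ←
lvl [6+:1] = (word>>6) & 0x1 = 0
slot [7+:1] = (word>>7) & 0x1 = 1

3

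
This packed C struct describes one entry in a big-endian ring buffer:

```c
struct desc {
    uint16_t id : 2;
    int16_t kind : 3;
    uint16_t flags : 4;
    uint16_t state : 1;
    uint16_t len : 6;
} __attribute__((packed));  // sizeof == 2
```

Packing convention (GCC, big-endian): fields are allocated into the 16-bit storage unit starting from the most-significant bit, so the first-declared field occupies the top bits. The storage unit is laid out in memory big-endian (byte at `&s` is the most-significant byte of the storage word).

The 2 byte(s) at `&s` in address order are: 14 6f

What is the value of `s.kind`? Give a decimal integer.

2

[0]=0x14 [1]=0x6f (big-endian) → word 0x146f
id [14+:2] = (word>>14) & 0x3 = 0
kind [11+:3] = (word>>11) & 0x7 = 2  ←
flags [7+:4] = (word>>7) & 0xf = 8
state [6+:1] = (word>>6) & 0x1 = 1
len [0+:6] = (word>>0) & 0x3f = 47
kind signed 3b, MSB=0: value = 2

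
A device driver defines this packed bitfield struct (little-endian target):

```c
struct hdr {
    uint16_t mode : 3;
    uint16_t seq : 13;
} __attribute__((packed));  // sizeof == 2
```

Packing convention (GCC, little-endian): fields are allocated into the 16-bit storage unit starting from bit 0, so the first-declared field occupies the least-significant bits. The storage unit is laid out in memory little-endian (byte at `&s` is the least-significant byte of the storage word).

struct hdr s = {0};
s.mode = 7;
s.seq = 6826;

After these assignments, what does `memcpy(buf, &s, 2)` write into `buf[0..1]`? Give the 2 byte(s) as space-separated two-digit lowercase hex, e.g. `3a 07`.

57 d5

[0+:3] mode=7 & 0x7 = 0x7; word=0x0007
[3+:13] seq=6826 & 0x1fff = 0x1aaa; word=0xd557
word = 0xd557 → little-endian bytes:
  [0]=0x57  [1]=0xd5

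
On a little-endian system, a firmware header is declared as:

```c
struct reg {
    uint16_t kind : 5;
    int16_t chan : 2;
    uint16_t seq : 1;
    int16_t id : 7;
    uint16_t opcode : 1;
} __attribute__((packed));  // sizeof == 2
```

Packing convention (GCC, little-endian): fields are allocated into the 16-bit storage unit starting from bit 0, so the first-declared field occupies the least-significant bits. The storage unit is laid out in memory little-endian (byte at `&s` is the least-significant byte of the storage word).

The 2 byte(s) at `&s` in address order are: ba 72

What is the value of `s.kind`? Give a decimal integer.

26

[0]=0xba [1]=0x72 (little-endian) → word 0x72ba
kind [0+:5] = (word>>0) & 0x1f = 26  ←
chan [5+:2] = (word>>5) & 0x3 = 1
seq [7+:1] = (word>>7) & 0x1 = 1
id [8+:7] = (word>>8) & 0x7f = 114
opcode [15+:1] = (word>>15) & 0x1 = 0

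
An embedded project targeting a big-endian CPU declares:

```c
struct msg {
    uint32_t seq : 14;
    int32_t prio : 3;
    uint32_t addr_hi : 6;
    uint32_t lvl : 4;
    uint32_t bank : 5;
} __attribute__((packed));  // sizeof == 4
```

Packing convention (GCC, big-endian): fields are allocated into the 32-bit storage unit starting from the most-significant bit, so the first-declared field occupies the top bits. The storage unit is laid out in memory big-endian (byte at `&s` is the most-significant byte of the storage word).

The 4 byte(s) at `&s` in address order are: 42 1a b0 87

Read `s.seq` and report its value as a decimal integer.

4230

[0]=0x42 [1]=0x1a [2]=0xb0 [3]=0x87 (big-endian) → word 0x421ab087
seq:14 @ bit 18 → (0x421ab087>>18)&0x3fff = 0x1086  ←
prio:3 @ bit 15 → (0x421ab087>>15)&0x7 = 0x5
addr_hi:6 @ bit 9 → (0x421ab087>>9)&0x3f = 0x18
lvl:4 @ bit 5 → (0x421ab087>>5)&0xf = 0x4
bank:5 @ bit 0 → (0x421ab087>>0)&0x1f = 0x7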